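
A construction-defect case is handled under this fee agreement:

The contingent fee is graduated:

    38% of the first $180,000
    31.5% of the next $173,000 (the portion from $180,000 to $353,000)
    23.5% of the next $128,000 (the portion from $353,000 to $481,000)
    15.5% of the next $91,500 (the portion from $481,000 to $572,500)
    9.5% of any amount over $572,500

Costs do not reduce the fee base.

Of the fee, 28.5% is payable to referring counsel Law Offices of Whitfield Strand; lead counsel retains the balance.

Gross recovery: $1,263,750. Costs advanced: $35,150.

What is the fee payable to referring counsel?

$66,355.48

Fee base is the gross recovery, $1,263,750; costs are reimbursed separately.
First $180,000 at 38% = $68,400.00
Next $173,000 at 31.5% = $54,495.00
Next $128,000 at 23.5% = $30,080.00
Next $91,500 at 15.5% = $14,182.50
Remaining $691,250 at 9.5% = $65,668.75
Fee: $68,400.00 + $54,495.00 + $30,080.00 + $14,182.50 + $65,668.75 = $232,826.25
Referral share: 28.5% of $232,826.25 = $66,355.48; lead counsel retains $232,826.25 − $66,355.48 = $166,470.77.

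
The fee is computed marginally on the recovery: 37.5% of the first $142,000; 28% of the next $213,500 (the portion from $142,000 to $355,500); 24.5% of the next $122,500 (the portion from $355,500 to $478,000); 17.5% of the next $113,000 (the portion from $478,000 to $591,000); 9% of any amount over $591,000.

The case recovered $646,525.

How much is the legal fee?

$167,814.75

First $142,000 at 37.5% = $53,250.00
Next $213,500 at 28% = $59,780.00
Next $122,500 at 24.5% = $30,012.50
Next $113,000 at 17.5% = $19,775.00
Remaining $55,525 at 9% = $4,997.25
Fee: $53,250.00 + $59,780.00 + $30,012.50 + $19,775.00 + $4,997.25 = $167,814.75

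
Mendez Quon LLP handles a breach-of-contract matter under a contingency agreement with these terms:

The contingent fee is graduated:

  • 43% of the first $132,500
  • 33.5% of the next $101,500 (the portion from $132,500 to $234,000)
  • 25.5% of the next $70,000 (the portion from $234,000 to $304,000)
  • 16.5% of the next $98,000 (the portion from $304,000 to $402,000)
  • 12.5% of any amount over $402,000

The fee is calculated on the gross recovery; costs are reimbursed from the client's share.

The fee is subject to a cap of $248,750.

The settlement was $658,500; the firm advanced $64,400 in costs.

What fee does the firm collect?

Fee base is the gross recovery, $658,500; costs are reimbursed separately.
First $132,500 at 43% = $56,975.00
Next $101,500 at 33.5% = $34,002.50
Next $70,000 at 25.5% = $17,850.00
Next $98,000 at 16.5% = $16,170.00
Remaining $256,500 at 12.5% = $32,062.50
Fee: $56,975.00 + $34,002.50 + $17,850.00 + $16,170.00 + $32,062.50 = $157,060.00
$157,060.00 is under the $248,750 cap.

$157,060.00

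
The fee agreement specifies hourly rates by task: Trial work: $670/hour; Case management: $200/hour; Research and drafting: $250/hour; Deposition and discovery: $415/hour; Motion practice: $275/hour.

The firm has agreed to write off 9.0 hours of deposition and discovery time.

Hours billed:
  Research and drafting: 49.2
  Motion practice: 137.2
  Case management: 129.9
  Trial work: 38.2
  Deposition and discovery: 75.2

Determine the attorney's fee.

$129,077.00

Trial work: 38.2 × $670 = $25,594.00
Case management: 129.9 × $200 = $25,980.00
Research and drafting: 49.2 × $250 = $12,300.00
Deposition and discovery: 75.2 × $415 = $31,208.00
Motion practice: 137.2 × $275 = $37,730.00
Subtotal: $132,812.00
Write-off: 9.0 × $415 = $3,735.00
Total: $132,812.00 − $3,735.00 = $129,077.00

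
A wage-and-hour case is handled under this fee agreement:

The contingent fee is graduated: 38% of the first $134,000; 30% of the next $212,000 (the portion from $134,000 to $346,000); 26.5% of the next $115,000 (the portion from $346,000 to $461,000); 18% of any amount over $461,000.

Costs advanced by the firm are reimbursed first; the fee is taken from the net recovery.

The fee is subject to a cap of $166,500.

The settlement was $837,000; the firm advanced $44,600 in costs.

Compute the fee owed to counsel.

$166,500.00

Fee base (net of costs): $837,000 − $44,600 = $792,400
First $134,000 at 38% = $50,920.00
Next $212,000 at 30% = $63,600.00
Next $115,000 at 26.5% = $30,475.00
Remaining $331,400 at 18% = $59,652.00
Fee: $50,920.00 + $63,600.00 + $30,475.00 + $59,652.00 = $204,647.00
$204,647.00 exceeds the $166,500 cap, so the fee is capped at $166,500.00.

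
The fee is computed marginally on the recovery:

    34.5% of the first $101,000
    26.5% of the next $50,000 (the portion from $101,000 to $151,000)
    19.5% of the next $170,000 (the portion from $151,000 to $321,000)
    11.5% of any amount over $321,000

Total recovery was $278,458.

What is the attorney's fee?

$72,949.31

First $101,000 at 34.5% = $34,845.00
Next $50,000 at 26.5% = $13,250.00
Remaining $127,458 at 19.5% = $24,854.31
Fee: $34,845.00 + $13,250.00 + $24,854.31 = $72,949.31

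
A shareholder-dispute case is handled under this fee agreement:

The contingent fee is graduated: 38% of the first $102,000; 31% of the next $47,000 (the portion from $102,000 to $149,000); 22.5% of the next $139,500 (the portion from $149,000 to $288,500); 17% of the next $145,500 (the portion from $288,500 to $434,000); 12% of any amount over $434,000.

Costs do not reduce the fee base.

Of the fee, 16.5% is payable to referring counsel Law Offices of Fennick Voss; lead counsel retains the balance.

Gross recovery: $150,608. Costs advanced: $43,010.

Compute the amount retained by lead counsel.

Fee base is the gross recovery, $150,608; costs are reimbursed separately.
First $102,000 at 38% = $38,760.00
Next $47,000 at 31% = $14,570.00
Remaining $1,608 at 22.5% = $361.80
Fee: $38,760.00 + $14,570.00 + $361.80 = $53,691.80
Referral share: 16.5% of $53,691.80 = $8,859.15; lead counsel retains $53,691.80 − $8,859.15 = $44,832.65.

$44,832.65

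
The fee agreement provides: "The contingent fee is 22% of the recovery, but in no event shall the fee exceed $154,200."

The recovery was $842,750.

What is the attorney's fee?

$154,200.00

22% of $842,750 = $185,405.00
That exceeds the $154,200 cap, so the fee is capped at $154,200.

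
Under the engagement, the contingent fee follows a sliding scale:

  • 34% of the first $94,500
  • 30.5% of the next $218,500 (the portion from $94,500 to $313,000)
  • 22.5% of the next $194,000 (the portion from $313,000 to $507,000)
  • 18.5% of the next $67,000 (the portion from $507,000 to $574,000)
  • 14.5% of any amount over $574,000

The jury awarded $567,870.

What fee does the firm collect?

First $94,500 at 34% = $32,130.00
Next $218,500 at 30.5% = $66,642.50
Next $194,000 at 22.5% = $43,650.00
Remaining $60,870 at 18.5% = $11,260.95
Fee: $32,130.00 + $66,642.50 + $43,650.00 + $11,260.95 = $153,683.45

$153,683.45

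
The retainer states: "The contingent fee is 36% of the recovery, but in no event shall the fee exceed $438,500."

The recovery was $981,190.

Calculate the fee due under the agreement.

36% of $981,190 = $353,228.40
That is under the $438,500 cap.

$353,228.40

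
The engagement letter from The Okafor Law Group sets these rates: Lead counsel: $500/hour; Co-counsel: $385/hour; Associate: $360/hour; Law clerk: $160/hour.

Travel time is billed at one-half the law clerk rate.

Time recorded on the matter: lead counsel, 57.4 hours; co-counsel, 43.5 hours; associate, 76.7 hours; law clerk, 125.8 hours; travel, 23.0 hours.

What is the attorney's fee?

Lead counsel: 57.4 × $500 = $28,700.00
Co-counsel: 43.5 × $385 = $16,747.50
Associate: 76.7 × $360 = $27,612.00
Law clerk: 125.8 × $160 = $20,128.00
Subtotal: $28,700.00 + $16,747.50 + $27,612.00 + $20,128.00 = $93,187.50
Travel: 23.0 × ($160 ÷ 2) = 23.0 × $80.00 = $1,840.00
Total: $93,187.50 + $1,840.00 = $95,027.50

$95,027.50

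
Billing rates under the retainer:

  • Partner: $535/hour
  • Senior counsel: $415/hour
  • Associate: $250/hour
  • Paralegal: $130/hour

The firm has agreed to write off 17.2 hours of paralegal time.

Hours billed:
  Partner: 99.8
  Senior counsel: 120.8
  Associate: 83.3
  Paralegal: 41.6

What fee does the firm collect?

$127,522.00

Partner: 99.8 × $535 = $53,393.00
Senior counsel: 120.8 × $415 = $50,132.00
Associate: 83.3 × $250 = $20,825.00
Paralegal: 41.6 × $130 = $5,408.00
Subtotal: $129,758.00
Write-off: 17.2 × $130 = $2,236.00
Total: $129,758.00 − $2,236.00 = $127,522.00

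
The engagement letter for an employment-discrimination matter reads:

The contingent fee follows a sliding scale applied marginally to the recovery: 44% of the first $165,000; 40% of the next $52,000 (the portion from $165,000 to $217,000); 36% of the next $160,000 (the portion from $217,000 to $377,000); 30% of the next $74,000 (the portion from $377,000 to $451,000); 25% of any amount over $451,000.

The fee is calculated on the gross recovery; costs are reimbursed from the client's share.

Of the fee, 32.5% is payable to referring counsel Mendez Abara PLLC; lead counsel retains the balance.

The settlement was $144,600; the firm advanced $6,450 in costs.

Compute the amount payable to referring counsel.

Fee base is the gross recovery, $144,600; costs are reimbursed separately.
First $144,600 at 44% = $63,624.00
Referral share: 32.5% of $63,624.00 = $20,677.80; lead counsel retains $63,624.00 − $20,677.80 = $42,946.20.

$20,677.80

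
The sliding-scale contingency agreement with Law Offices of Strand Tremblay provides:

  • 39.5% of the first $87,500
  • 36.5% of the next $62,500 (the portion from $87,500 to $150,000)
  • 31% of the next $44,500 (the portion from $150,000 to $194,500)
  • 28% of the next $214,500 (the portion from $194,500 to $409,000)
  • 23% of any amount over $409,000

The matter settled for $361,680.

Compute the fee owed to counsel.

First $87,500 at 39.5% = $34,562.50
Next $62,500 at 36.5% = $22,812.50
Next $44,500 at 31% = $13,795.00
Remaining $167,180 at 28% = $46,810.40
Fee: $34,562.50 + $22,812.50 + $13,795.00 + $46,810.40 = $117,980.40

$117,980.40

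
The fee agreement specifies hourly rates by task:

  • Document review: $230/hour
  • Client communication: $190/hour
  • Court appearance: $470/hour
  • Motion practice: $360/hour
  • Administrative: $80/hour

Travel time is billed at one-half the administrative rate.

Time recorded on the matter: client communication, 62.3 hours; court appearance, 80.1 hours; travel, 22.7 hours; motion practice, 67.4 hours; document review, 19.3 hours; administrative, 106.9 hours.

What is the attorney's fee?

$87,647.00

Document review: 19.3 × $230 = $4,439.00
Client communication: 62.3 × $190 = $11,837.00
Court appearance: 80.1 × $470 = $37,647.00
Motion practice: 67.4 × $360 = $24,264.00
Administrative: 106.9 × $80 = $8,552.00
Subtotal: $4,439.00 + $11,837.00 + $37,647.00 + $24,264.00 + $8,552.00 = $86,739.00
Travel: 22.7 × ($80 ÷ 2) = 22.7 × $40.00 = $908.00
Total: $86,739.00 + $908.00 = $87,647.00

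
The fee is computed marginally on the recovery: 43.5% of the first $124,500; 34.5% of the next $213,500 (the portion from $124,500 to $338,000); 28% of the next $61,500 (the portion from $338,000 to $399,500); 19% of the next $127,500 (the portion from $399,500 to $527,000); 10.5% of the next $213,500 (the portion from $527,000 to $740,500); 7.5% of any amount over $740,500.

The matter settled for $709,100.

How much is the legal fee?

$188,380.50

First $124,500 at 43.5% = $54,157.50
Next $213,500 at 34.5% = $73,657.50
Next $61,500 at 28% = $17,220.00
Next $127,500 at 19% = $24,225.00
Remaining $182,100 at 10.5% = $19,120.50
Fee: $54,157.50 + $73,657.50 + $17,220.00 + $24,225.00 + $19,120.50 = $188,380.50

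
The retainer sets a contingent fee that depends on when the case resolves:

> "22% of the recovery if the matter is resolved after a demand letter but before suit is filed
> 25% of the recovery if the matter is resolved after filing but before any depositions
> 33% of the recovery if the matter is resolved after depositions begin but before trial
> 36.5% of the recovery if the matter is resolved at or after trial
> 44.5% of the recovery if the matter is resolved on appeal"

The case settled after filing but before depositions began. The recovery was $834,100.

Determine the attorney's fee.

The matter settled after filing but before depositions began, so the 25% rate applies.
$834,100 × 25% = $208,525.00

$208,525.00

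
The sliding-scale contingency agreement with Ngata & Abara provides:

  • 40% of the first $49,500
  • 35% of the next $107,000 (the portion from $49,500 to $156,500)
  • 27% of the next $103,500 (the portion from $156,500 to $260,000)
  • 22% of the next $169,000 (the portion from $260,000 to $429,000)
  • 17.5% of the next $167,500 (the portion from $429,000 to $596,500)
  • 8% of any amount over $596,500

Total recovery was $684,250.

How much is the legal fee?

$158,707.50

First $49,500 at 40% = $19,800.00
Next $107,000 at 35% = $37,450.00
Next $103,500 at 27% = $27,945.00
Next $169,000 at 22% = $37,180.00
Next $167,500 at 17.5% = $29,312.50
Remaining $87,750 at 8% = $7,020.00
Fee: $19,800.00 + $37,450.00 + $27,945.00 + $37,180.00 + $29,312.50 + $7,020.00 = $158,707.50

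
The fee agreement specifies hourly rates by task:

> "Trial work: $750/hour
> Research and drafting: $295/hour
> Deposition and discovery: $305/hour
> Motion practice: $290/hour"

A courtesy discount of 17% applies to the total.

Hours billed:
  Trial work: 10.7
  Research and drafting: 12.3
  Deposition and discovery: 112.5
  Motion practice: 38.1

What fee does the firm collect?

$47,322.45

Trial work: 10.7 × $750 = $8,025.00
Research and drafting: 12.3 × $295 = $3,628.50
Deposition and discovery: 112.5 × $305 = $34,312.50
Motion practice: 38.1 × $290 = $11,049.00
Subtotal: $57,015.00
Less 17% discount: −$9,692.55
Total: $57,015.00 − $9,692.55 = $47,322.45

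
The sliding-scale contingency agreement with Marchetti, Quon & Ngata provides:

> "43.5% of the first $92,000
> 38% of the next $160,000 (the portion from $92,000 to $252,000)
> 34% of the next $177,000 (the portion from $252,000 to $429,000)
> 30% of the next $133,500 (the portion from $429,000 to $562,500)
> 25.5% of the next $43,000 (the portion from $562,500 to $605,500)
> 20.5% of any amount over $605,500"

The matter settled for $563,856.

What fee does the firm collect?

First $92,000 at 43.5% = $40,020.00
Next $160,000 at 38% = $60,800.00
Next $177,000 at 34% = $60,180.00
Next $133,500 at 30% = $40,050.00
Remaining $1,356 at 25.5% = $345.78
Fee: $40,020.00 + $60,800.00 + $60,180.00 + $40,050.00 + $345.78 = $201,395.78

$201,395.78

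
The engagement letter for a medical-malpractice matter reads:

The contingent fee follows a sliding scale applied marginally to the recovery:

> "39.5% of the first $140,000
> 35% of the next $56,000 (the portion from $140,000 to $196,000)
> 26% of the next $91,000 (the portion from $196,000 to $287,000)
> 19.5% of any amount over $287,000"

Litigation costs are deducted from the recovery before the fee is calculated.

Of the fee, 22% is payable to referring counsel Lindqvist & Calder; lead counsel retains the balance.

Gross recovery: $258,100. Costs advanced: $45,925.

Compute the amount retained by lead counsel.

$61,702.29

Fee base (net of costs): $258,100 − $45,925 = $212,175
First $140,000 at 39.5% = $55,300.00
Next $56,000 at 35% = $19,600.00
Remaining $16,175 at 26% = $4,205.50
Fee: $55,300.00 + $19,600.00 + $4,205.50 = $79,105.50
Referral share: 22% of $79,105.50 = $17,403.21; lead counsel retains $79,105.50 − $17,403.21 = $61,702.29.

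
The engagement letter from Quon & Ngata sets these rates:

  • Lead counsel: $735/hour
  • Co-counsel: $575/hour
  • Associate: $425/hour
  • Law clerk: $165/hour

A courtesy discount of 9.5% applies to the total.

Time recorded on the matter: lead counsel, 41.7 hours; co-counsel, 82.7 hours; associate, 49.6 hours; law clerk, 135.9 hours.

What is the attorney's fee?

$110,143.48

Lead counsel: 41.7 × $735 = $30,649.50
Co-counsel: 82.7 × $575 = $47,552.50
Associate: 49.6 × $425 = $21,080.00
Law clerk: 135.9 × $165 = $22,423.50
Subtotal: $121,705.50
Less 9.5% discount: −$11,562.02
Total: $121,705.50 − $11,562.02 = $110,143.48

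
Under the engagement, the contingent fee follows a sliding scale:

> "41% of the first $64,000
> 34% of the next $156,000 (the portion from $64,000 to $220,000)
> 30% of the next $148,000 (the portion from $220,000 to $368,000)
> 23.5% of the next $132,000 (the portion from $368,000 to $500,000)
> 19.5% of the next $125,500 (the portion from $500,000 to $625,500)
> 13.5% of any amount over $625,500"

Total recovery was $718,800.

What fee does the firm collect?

First $64,000 at 41% = $26,240.00
Next $156,000 at 34% = $53,040.00
Next $148,000 at 30% = $44,400.00
Next $132,000 at 23.5% = $31,020.00
Next $125,500 at 19.5% = $24,472.50
Remaining $93,300 at 13.5% = $12,595.50
Fee: $26,240.00 + $53,040.00 + $44,400.00 + $31,020.00 + $24,472.50 + $12,595.50 = $191,768.00

$191,768.00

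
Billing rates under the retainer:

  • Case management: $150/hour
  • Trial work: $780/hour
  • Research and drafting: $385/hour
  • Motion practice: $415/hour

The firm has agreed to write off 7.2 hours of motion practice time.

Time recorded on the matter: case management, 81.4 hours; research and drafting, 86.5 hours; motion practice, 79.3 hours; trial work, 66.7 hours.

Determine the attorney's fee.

$127,460.00

Case management: 81.4 × $150 = $12,210.00
Trial work: 66.7 × $780 = $52,026.00
Research and drafting: 86.5 × $385 = $33,302.50
Motion practice: 79.3 × $415 = $32,909.50
Subtotal: $130,448.00
Write-off: 7.2 × $415 = $2,988.00
Total: $130,448.00 − $2,988.00 = $127,460.00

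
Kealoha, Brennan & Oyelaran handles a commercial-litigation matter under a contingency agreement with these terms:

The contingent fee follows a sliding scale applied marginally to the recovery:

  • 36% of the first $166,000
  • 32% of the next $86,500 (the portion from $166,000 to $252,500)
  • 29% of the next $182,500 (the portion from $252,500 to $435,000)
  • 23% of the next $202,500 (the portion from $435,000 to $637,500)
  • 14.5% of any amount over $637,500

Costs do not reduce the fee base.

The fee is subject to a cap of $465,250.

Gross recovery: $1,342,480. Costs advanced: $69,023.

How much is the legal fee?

Fee base is the gross recovery, $1,342,480; costs are reimbursed separately.
First $166,000 at 36% = $59,760.00
Next $86,500 at 32% = $27,680.00
Next $182,500 at 29% = $52,925.00
Next $202,500 at 23% = $46,575.00
Remaining $704,980 at 14.5% = $102,222.10
Fee: $59,760.00 + $27,680.00 + $52,925.00 + $46,575.00 + $102,222.10 = $289,162.10
$289,162.10 is under the $465,250 cap.

$289,162.10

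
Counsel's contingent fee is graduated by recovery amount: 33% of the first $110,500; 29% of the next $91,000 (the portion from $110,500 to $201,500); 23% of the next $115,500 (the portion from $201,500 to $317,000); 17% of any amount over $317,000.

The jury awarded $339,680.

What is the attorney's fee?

First $110,500 at 33% = $36,465.00
Next $91,000 at 29% = $26,390.00
Next $115,500 at 23% = $26,565.00
Remaining $22,680 at 17% = $3,855.60
Fee: $36,465.00 + $26,390.00 + $26,565.00 + $3,855.60 = $93,275.60

$93,275.60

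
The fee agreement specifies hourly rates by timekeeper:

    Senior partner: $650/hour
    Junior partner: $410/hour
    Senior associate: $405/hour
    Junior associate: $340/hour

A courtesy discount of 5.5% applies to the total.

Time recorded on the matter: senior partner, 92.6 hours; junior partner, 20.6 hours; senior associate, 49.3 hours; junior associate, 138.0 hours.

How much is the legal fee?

Senior partner: 92.6 × $650 = $60,190.00
Junior partner: 20.6 × $410 = $8,446.00
Senior associate: 49.3 × $405 = $19,966.50
Junior associate: 138.0 × $340 = $46,920.00
Subtotal: $135,522.50
Less 5.5% discount: −$7,453.74
Total: $135,522.50 − $7,453.74 = $128,068.76

$128,068.76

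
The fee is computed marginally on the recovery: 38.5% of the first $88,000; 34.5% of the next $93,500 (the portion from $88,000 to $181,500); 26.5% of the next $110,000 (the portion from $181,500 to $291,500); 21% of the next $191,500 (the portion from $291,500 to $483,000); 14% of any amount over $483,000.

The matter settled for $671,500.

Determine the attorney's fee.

$161,892.50

First $88,000 at 38.5% = $33,880.00
Next $93,500 at 34.5% = $32,257.50
Next $110,000 at 26.5% = $29,150.00
Next $191,500 at 21% = $40,215.00
Remaining $188,500 at 14% = $26,390.00
Fee: $33,880.00 + $32,257.50 + $29,150.00 + $40,215.00 + $26,390.00 = $161,892.50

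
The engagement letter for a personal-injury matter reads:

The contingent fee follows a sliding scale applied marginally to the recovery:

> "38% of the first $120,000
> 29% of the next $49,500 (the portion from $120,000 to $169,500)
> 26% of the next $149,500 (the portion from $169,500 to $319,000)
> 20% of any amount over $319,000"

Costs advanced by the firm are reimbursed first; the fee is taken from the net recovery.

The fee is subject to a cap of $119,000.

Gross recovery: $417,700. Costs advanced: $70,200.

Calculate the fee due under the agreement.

$104,525.00

Fee base (net of costs): $417,700 − $70,200 = $347,500
First $120,000 at 38% = $45,600.00
Next $49,500 at 29% = $14,355.00
Next $149,500 at 26% = $38,870.00
Remaining $28,500 at 20% = $5,700.00
Fee: $45,600.00 + $14,355.00 + $38,870.00 + $5,700.00 = $104,525.00
$104,525.00 is under the $119,000 cap.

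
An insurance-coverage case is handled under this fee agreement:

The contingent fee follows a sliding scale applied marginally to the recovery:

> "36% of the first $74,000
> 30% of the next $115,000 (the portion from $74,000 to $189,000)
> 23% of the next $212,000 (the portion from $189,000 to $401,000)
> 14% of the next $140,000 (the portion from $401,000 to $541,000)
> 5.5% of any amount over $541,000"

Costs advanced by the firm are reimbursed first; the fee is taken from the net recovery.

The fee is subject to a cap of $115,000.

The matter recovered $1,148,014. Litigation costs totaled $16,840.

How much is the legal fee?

Fee base (net of costs): $1,148,014 − $16,840 = $1,131,174
First $74,000 at 36% = $26,640.00
Next $115,000 at 30% = $34,500.00
Next $212,000 at 23% = $48,760.00
Next $140,000 at 14% = $19,600.00
Remaining $590,174 at 5.5% = $32,459.57
Fee: $26,640.00 + $34,500.00 + $48,760.00 + $19,600.00 + $32,459.57 = $161,959.57
$161,959.57 exceeds the $115,000 cap, so the fee is capped at $115,000.00.

$115,000.00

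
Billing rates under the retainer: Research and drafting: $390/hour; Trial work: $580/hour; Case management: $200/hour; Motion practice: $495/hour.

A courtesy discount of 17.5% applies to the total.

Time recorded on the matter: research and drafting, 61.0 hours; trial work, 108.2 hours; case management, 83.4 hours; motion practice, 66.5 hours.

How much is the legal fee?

Research and drafting: 61.0 × $390 = $23,790.00
Trial work: 108.2 × $580 = $62,756.00
Case management: 83.4 × $200 = $16,680.00
Motion practice: 66.5 × $495 = $32,917.50
Subtotal: $136,143.50
Less 17.5% discount: −$23,825.11
Total: $136,143.50 − $23,825.11 = $112,318.39

$112,318.39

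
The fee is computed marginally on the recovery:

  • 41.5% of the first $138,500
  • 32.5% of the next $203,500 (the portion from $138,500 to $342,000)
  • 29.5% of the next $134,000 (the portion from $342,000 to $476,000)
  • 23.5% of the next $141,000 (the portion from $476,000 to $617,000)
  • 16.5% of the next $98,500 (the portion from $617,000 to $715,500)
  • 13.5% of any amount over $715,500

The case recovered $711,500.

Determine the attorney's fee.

First $138,500 at 41.5% = $57,477.50
Next $203,500 at 32.5% = $66,137.50
Next $134,000 at 29.5% = $39,530.00
Next $141,000 at 23.5% = $33,135.00
Remaining $94,500 at 16.5% = $15,592.50
Fee: $57,477.50 + $66,137.50 + $39,530.00 + $33,135.00 + $15,592.50 = $211,872.50

$211,872.50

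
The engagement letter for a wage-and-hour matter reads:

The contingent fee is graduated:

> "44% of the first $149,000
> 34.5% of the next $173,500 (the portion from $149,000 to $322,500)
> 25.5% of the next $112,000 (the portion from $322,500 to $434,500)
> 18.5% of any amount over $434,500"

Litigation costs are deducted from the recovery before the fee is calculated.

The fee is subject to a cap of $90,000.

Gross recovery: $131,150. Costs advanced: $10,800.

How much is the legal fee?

$52,954.00

Fee base (net of costs): $131,150 − $10,800 = $120,350
First $120,350 at 44% = $52,954.00
$52,954.00 is under the $90,000 cap.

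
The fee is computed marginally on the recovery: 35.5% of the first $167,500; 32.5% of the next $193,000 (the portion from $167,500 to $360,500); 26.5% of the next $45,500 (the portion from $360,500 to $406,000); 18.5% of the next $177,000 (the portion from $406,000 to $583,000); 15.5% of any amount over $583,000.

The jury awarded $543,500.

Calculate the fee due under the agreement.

First $167,500 at 35.5% = $59,462.50
Next $193,000 at 32.5% = $62,725.00
Next $45,500 at 26.5% = $12,057.50
Remaining $137,500 at 18.5% = $25,437.50
Fee: $59,462.50 + $62,725.00 + $12,057.50 + $25,437.50 = $159,682.50

$159,682.50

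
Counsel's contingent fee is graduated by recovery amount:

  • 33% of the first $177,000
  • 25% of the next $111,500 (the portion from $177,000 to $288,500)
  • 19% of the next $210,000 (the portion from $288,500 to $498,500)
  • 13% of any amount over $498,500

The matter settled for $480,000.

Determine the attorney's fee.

First $177,000 at 33% = $58,410.00
Next $111,500 at 25% = $27,875.00
Remaining $191,500 at 19% = $36,385.00
Fee: $58,410.00 + $27,875.00 + $36,385.00 = $122,670.00

$122,670.00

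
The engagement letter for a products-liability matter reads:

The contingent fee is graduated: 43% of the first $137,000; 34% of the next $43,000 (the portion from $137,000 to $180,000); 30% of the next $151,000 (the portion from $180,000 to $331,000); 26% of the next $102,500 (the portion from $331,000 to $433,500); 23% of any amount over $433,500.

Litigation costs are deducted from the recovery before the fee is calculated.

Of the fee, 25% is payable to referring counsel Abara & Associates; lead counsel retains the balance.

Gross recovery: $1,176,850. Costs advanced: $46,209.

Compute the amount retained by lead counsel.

Fee base (net of costs): $1,176,850 − $46,209 = $1,130,641
First $137,000 at 43% = $58,910.00
Next $43,000 at 34% = $14,620.00
Next $151,000 at 30% = $45,300.00
Next $102,500 at 26% = $26,650.00
Remaining $697,141 at 23% = $160,342.43
Fee: $58,910.00 + $14,620.00 + $45,300.00 + $26,650.00 + $160,342.43 = $305,822.43
Referral share: 25% of $305,822.43 = $76,455.61; lead counsel retains $305,822.43 − $76,455.61 = $229,366.82.

$229,366.82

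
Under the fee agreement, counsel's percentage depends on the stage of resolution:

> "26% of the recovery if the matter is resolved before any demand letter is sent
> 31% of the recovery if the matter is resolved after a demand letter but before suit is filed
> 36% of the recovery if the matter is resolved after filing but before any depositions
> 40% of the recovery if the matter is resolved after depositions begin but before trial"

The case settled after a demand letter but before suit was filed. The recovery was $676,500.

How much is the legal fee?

The matter settled after a demand letter but before suit was filed, so the 31% rate applies.
$676,500 × 31% = $209,715.00

$209,715.00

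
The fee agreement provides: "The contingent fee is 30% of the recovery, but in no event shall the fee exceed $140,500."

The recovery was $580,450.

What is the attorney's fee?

$140,500.00

30% of $580,450 = $174,135.00
That exceeds the $140,500 cap, so the fee is capped at $140,500.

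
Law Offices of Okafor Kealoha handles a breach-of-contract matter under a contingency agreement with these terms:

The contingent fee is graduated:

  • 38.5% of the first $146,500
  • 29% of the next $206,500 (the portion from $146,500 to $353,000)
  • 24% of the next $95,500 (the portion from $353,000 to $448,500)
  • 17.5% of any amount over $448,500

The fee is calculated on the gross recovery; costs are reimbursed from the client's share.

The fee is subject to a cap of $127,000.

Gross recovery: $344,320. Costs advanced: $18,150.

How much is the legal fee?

Fee base is the gross recovery, $344,320; costs are reimbursed separately.
First $146,500 at 38.5% = $56,402.50
Remaining $197,820 at 29% = $57,367.80
Fee: $56,402.50 + $57,367.80 = $113,770.30
$113,770.30 is under the $127,000 cap.

$113,770.30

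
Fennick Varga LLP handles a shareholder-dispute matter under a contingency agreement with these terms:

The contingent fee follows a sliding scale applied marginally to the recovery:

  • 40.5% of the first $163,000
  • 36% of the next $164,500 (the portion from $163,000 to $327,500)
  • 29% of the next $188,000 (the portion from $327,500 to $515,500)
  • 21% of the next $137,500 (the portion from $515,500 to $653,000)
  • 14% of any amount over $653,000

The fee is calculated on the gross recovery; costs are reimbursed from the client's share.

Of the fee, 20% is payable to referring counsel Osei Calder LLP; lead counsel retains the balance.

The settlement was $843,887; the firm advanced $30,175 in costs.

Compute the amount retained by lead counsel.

Fee base is the gross recovery, $843,887; costs are reimbursed separately.
First $163,000 at 40.5% = $66,015.00
Next $164,500 at 36% = $59,220.00
Next $188,000 at 29% = $54,520.00
Next $137,500 at 21% = $28,875.00
Remaining $190,887 at 14% = $26,724.18
Fee: $66,015.00 + $59,220.00 + $54,520.00 + $28,875.00 + $26,724.18 = $235,354.18
Referral share: 20% of $235,354.18 = $47,070.84; lead counsel retains $235,354.18 − $47,070.84 = $188,283.34.

$188,283.34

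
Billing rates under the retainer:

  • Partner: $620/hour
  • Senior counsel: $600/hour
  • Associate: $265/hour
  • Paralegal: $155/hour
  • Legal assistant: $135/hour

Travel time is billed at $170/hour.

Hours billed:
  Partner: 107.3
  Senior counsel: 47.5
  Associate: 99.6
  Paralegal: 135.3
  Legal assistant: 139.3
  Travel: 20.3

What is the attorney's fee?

Partner: 107.3 × $620 = $66,526.00
Senior counsel: 47.5 × $600 = $28,500.00
Associate: 99.6 × $265 = $26,394.00
Paralegal: 135.3 × $155 = $20,971.50
Legal assistant: 139.3 × $135 = $18,805.50
Subtotal: $66,526.00 + $28,500.00 + $26,394.00 + $20,971.50 + $18,805.50 = $161,197.00
Travel: 20.3 × $170 = $3,451.00
Total: $161,197.00 + $3,451.00 = $164,648.00

$164,648.00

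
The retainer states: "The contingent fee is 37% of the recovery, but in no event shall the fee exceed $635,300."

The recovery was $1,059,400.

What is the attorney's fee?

$391,978.00

37% of $1,059,400 = $391,978.00
That is under the $635,300 cap.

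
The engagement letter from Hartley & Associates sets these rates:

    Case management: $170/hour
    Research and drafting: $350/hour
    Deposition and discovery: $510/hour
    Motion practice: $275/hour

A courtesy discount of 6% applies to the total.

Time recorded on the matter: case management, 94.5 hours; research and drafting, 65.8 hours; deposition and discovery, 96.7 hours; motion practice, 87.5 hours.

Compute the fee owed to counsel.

$105,726.03

Case management: 94.5 × $170 = $16,065.00
Research and drafting: 65.8 × $350 = $23,030.00
Deposition and discovery: 96.7 × $510 = $49,317.00
Motion practice: 87.5 × $275 = $24,062.50
Subtotal: $112,474.50
Less 6% discount: −$6,748.47
Total: $112,474.50 − $6,748.47 = $105,726.03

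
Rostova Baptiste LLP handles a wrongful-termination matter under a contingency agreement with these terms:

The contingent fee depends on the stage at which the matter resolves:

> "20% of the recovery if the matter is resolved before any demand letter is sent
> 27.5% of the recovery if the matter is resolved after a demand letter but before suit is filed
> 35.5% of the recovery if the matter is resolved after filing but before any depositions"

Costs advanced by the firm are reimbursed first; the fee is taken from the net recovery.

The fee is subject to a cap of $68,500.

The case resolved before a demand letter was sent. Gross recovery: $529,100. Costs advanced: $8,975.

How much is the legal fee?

$68,500.00

Fee base (net of costs): $529,100 − $8,975 = $520,125
The matter resolved before a demand letter was sent, so the 20% rate applies.
$520,125 × 20% = $104,025.00
$104,025.00 exceeds the $68,500 cap, so the fee is capped at $68,500.00.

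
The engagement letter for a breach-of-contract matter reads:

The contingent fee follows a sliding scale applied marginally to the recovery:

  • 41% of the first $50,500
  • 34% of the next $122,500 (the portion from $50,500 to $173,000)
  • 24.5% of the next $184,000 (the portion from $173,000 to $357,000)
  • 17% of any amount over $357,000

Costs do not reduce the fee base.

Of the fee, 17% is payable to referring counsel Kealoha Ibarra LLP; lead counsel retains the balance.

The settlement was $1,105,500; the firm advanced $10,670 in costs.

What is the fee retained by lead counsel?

Fee base is the gross recovery, $1,105,500; costs are reimbursed separately.
First $50,500 at 41% = $20,705.00
Next $122,500 at 34% = $41,650.00
Next $184,000 at 24.5% = $45,080.00
Remaining $748,500 at 17% = $127,245.00
Fee: $20,705.00 + $41,650.00 + $45,080.00 + $127,245.00 = $234,680.00
Referral share: 17% of $234,680.00 = $39,895.60; lead counsel retains $234,680.00 − $39,895.60 = $194,784.40.

$194,784.40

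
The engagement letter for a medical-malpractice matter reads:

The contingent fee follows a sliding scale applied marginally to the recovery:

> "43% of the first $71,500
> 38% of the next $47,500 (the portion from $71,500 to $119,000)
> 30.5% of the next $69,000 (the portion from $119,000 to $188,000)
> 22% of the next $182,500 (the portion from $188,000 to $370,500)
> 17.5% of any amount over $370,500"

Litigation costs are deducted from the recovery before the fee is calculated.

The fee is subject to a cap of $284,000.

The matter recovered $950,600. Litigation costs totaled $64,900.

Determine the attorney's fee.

Fee base (net of costs): $950,600 − $64,900 = $885,700
First $71,500 at 43% = $30,745.00
Next $47,500 at 38% = $18,050.00
Next $69,000 at 30.5% = $21,045.00
Next $182,500 at 22% = $40,150.00
Remaining $515,200 at 17.5% = $90,160.00
Fee: $30,745.00 + $18,050.00 + $21,045.00 + $40,150.00 + $90,160.00 = $200,150.00
$200,150.00 is under the $284,000 cap.

$200,150.00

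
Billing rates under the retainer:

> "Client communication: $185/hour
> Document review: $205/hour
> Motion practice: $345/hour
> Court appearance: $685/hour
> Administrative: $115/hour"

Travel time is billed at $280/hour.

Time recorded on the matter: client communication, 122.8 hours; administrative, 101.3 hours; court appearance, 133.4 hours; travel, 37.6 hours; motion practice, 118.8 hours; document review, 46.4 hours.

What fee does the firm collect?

$186,772.50

Client communication: 122.8 × $185 = $22,718.00
Document review: 46.4 × $205 = $9,512.00
Motion practice: 118.8 × $345 = $40,986.00
Court appearance: 133.4 × $685 = $91,379.00
Administrative: 101.3 × $115 = $11,649.50
Subtotal: $22,718.00 + $9,512.00 + $40,986.00 + $91,379.00 + $11,649.50 = $176,244.50
Travel: 37.6 × $280 = $10,528.00
Total: $176,244.50 + $10,528.00 = $186,772.50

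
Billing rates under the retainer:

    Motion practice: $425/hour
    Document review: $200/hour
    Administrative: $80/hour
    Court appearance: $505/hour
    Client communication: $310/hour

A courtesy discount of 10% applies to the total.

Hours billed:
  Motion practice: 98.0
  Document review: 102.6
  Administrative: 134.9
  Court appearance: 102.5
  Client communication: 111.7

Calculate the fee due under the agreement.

$143,416.35

Motion practice: 98.0 × $425 = $41,650.00
Document review: 102.6 × $200 = $20,520.00
Administrative: 134.9 × $80 = $10,792.00
Court appearance: 102.5 × $505 = $51,762.50
Client communication: 111.7 × $310 = $34,627.00
Subtotal: $159,351.50
Less 10% discount: −$15,935.15
Total: $159,351.50 − $15,935.15 = $143,416.35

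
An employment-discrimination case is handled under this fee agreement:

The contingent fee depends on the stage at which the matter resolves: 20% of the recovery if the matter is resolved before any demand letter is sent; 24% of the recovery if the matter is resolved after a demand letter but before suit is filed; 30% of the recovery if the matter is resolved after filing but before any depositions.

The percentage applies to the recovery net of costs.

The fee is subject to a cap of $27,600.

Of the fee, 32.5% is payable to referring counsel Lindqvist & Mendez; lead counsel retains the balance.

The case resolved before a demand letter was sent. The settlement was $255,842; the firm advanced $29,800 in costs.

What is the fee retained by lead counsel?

$18,630.00

Fee base (net of costs): $255,842 − $29,800 = $226,042
The matter resolved before a demand letter was sent, so the 20% rate applies.
$226,042 × 20% = $45,208.40
$45,208.40 exceeds the $27,600 cap, so the fee is capped at $27,600.00.
Referral share: 32.5% of $27,600.00 = $8,970.00; lead counsel retains $27,600.00 − $8,970.00 = $18,630.00.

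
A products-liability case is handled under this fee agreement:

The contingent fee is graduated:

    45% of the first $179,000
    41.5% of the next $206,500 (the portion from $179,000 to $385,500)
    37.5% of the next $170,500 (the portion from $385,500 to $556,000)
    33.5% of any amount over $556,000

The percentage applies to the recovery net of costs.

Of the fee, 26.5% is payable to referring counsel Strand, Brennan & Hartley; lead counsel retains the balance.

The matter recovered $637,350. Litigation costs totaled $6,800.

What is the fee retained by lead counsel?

Fee base (net of costs): $637,350 − $6,800 = $630,550
First $179,000 at 45% = $80,550.00
Next $206,500 at 41.5% = $85,697.50
Next $170,500 at 37.5% = $63,937.50
Remaining $74,550 at 33.5% = $24,974.25
Fee: $80,550.00 + $85,697.50 + $63,937.50 + $24,974.25 = $255,159.25
Referral share: 26.5% of $255,159.25 = $67,617.20; lead counsel retains $255,159.25 − $67,617.20 = $187,542.05.

$187,542.05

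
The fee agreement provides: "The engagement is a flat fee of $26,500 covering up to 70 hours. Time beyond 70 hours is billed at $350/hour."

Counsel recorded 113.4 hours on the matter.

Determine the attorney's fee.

$41,690.00

Flat fee: $26,500.00
Excess hours: 113.4 − 70 = 43.4
Overrun: 43.4 × $350 = $15,190.00
Total: $26,500.00 + $15,190.00 = $41,690.00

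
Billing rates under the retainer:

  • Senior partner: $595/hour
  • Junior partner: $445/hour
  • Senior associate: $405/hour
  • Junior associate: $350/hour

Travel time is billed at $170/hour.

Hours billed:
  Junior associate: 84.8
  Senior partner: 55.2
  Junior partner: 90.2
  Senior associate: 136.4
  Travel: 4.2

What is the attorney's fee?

Senior partner: 55.2 × $595 = $32,844.00
Junior partner: 90.2 × $445 = $40,139.00
Senior associate: 136.4 × $405 = $55,242.00
Junior associate: 84.8 × $350 = $29,680.00
Subtotal: $32,844.00 + $40,139.00 + $55,242.00 + $29,680.00 = $157,905.00
Travel: 4.2 × $170 = $714.00
Total: $157,905.00 + $714.00 = $158,619.00

$158,619.00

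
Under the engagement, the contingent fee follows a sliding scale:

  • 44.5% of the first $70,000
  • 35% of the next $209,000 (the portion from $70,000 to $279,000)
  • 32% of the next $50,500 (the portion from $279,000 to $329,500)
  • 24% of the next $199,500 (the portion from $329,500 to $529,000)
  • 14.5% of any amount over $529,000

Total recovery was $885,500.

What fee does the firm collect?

First $70,000 at 44.5% = $31,150.00
Next $209,000 at 35% = $73,150.00
Next $50,500 at 32% = $16,160.00
Next $199,500 at 24% = $47,880.00
Remaining $356,500 at 14.5% = $51,692.50
Fee: $31,150.00 + $73,150.00 + $16,160.00 + $47,880.00 + $51,692.50 = $220,032.50

$220,032.50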